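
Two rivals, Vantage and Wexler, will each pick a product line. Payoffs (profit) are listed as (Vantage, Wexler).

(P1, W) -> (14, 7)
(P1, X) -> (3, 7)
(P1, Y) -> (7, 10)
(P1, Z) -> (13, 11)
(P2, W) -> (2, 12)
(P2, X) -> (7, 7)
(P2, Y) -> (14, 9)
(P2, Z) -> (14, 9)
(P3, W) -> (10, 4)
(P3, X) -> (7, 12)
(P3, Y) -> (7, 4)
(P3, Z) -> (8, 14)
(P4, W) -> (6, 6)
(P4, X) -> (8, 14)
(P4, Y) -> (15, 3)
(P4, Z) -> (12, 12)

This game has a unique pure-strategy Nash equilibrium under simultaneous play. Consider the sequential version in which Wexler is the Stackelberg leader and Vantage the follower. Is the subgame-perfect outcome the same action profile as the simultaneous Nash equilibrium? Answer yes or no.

Solve by backward induction (Wexler leads).
- W: BR = P1, leader payoff 7.
- X: BR = P4, leader payoff 14.
- Y: BR = P4, leader payoff 3.
- Z: BR = P2, leader payoff 9.
Among 7, 14, 3, 9, the best is 14 at X. Subgame-perfect outcome: (P4, X) with payoffs (8, 14).
Now find the simultaneous Nash equilibrium.
Vantage's best replies: W→P1; X→P4; Y→P4; Z→P2.
Wexler's best replies: P1→Z; P2→W; P3→Z; P4→X.
The unique mutual best reply is (P4, X), giving (8, 14).
Sequential outcome (P4, X) coincides with the Nash profile (P4, X).

yes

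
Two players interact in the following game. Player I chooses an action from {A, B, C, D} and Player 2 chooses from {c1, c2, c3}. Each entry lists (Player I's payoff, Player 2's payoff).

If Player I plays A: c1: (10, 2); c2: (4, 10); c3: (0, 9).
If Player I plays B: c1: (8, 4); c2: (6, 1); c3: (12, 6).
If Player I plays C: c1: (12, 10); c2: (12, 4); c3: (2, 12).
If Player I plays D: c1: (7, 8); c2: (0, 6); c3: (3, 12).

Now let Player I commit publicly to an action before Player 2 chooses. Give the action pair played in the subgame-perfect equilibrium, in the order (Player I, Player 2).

(B, c3)

Player 2 best-responds to each possible Player I move:
- A: Player 2 compares 2, 10, 9 and picks c2; Player I would get 4.
- B: Player 2 compares 4, 1, 6 and picks c3; Player I would get 12.
- C: Player 2 compares 10, 4, 12 and picks c3; Player I would get 2.
- D: Player 2 compares 8, 6, 12 and picks c3; Player I would get 3.
Among 4, 12, 2, 3, the best is 12 at B. Subgame-perfect outcome: (B, c3) with payoffs (12, 6).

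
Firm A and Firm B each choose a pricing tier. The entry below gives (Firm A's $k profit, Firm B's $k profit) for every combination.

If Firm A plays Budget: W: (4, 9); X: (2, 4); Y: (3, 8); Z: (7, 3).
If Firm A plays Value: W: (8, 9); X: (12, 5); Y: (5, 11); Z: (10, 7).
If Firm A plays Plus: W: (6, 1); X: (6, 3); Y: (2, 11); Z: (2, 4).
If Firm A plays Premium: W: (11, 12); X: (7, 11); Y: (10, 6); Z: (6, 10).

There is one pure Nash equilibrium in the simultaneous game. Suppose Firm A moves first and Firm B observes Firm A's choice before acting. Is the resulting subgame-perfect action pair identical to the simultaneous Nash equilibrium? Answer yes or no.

yes

Work backward from Firm B's decision.
- Budget: BR = W, leader payoff 4.
- Value: BR = Y, leader payoff 5.
- Plus: BR = Y, leader payoff 2.
- Premium: BR = W, leader payoff 11.
Maximizing over 4, 5, 2, 11, Firm A chooses Premium. Subgame-perfect outcome: (Premium, W) with payoffs (11, 12).
Under simultaneous play:
Firm A's best replies: W→Premium; X→Value; Y→Premium; Z→Value.
Firm B's best replies: Budget→W; Value→Y; Plus→Y; Premium→W.
Only (Premium, W) has each player best-responding; Nash payoffs (11, 12).
Sequential outcome (Premium, W) coincides with the Nash profile (Premium, W).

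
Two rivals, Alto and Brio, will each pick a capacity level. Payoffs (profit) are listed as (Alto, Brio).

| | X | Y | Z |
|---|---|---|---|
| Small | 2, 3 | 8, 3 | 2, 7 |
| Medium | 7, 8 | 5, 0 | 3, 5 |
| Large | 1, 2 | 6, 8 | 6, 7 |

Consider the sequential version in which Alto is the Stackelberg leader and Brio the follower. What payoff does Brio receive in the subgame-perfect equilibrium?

Work backward from Brio's decision.
- Small: BR = Z, leader payoff 2.
- Medium: BR = X, leader payoff 7.
- Large: BR = Y, leader payoff 6.
Among 2, 7, 6, the best is 7 at Medium. Subgame-perfect outcome: (Medium, X) with payoffs (7, 8).

8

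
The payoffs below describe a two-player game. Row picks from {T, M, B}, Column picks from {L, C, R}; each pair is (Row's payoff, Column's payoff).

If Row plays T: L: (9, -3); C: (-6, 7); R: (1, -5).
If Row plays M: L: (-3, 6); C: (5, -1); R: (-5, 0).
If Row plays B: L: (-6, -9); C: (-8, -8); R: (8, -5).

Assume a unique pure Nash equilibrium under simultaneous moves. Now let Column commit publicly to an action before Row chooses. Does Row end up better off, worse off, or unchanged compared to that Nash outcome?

Work backward from Row's decision.
- L: BR = T, leader payoff -3.
- C: BR = M, leader payoff -1.
- R: BR = B, leader payoff -5.
Column's induced payoffs are -3, -1, -5, so Column commits to C. Subgame-perfect outcome: (M, C) with payoffs (5, -1).
Under simultaneous play:
Row's best replies: L→T; C→M; R→B.
Column's best replies: T→C; M→L; B→R.
The unique mutual best reply is (B, R), giving (8, -5).
Row earns 5 sequentially versus 8 at the Nash outcome: worse off.

worse off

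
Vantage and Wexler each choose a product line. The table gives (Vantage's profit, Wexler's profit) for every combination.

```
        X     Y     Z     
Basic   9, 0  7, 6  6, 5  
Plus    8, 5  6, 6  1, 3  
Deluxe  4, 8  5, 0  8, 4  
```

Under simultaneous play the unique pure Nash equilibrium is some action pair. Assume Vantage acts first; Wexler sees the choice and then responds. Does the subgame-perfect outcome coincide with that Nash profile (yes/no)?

yes

Work backward from Wexler's decision.
- Basic: BR = Y, leader payoff 7.
- Plus: BR = Y, leader payoff 6.
- Deluxe: BR = X, leader payoff 4.
Among 7, 6, 4, the best is 7 at Basic. Subgame-perfect outcome: (Basic, Y) with payoffs (7, 6).
For the simultaneous game, intersect best replies.
Vantage's best replies: X→Basic; Y→Basic; Z→Deluxe.
Wexler's best replies: Basic→Y; Plus→Y; Deluxe→X.
The unique mutual best reply is (Basic, Y), giving (7, 6).
Sequential outcome (Basic, Y) coincides with the Nash profile (Basic, Y).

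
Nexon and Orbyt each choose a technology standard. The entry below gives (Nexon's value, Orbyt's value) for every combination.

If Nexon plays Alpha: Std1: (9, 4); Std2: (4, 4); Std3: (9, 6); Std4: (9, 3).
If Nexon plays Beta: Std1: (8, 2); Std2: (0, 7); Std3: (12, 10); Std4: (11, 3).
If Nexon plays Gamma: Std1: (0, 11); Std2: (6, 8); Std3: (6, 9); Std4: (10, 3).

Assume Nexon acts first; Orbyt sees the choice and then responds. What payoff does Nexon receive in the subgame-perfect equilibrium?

12

Solve by backward induction (Nexon leads).
- Alpha: Orbyt compares 4, 4, 6, 3 and picks Std3; Nexon would get 9.
- Beta: Orbyt compares 2, 7, 10, 3 and picks Std3; Nexon would get 12.
- Gamma: Orbyt compares 11, 8, 9, 3 and picks Std1; Nexon would get 0.
Nexon's induced payoffs are 9, 12, 0, so Nexon commits to Beta. Subgame-perfect outcome: (Beta, Std3) with payoffs (12, 10).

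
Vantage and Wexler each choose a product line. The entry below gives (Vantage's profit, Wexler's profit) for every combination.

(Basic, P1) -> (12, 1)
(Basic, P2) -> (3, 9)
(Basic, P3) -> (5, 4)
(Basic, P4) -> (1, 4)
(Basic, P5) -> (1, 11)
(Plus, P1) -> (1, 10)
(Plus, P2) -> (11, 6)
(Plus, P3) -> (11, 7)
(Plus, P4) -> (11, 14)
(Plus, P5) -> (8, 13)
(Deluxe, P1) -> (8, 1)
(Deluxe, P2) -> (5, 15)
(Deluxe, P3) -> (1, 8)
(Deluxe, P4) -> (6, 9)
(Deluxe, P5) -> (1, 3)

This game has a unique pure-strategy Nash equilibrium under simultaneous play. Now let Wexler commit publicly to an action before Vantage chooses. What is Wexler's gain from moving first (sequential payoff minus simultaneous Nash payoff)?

0

Work backward from Vantage's decision.
- P1: BR = Basic, leader payoff 1.
- P2: BR = Plus, leader payoff 6.
- P3: BR = Plus, leader payoff 7.
- P4: BR = Plus, leader payoff 14.
- P5: BR = Plus, leader payoff 13.
Among 1, 6, 7, 14, 13, the best is 14 at P4. Subgame-perfect outcome: (Plus, P4) with payoffs (11, 14).
For the simultaneous game, intersect best replies.
Vantage's best replies: P1→Basic; P2→Plus; P3→Plus; P4→Plus; P5→Plus.
Wexler's best replies: Basic→P5; Plus→P4; Deluxe→P2.
The unique mutual best reply is (Plus, P4), giving (11, 14).
Wexler's commitment gain: 14 − 14 = 0.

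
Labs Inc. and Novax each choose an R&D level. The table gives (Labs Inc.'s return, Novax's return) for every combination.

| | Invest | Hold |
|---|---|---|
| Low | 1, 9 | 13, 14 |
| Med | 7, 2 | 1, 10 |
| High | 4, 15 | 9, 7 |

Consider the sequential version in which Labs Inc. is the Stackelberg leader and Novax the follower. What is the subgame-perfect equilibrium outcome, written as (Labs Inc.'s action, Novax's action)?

Solve by backward induction (Labs Inc. leads).
- Low → Novax plays Hold (best of 9, 14); Labs Inc. gets 13.
- Med → Novax plays Hold (best of 2, 10); Labs Inc. gets 1.
- High → Novax plays Invest (best of 15, 7); Labs Inc. gets 4.
Maximizing over 13, 1, 4, Labs Inc. chooses Low. Subgame-perfect outcome: (Low, Hold) with payoffs (13, 14).

(Low, Hold)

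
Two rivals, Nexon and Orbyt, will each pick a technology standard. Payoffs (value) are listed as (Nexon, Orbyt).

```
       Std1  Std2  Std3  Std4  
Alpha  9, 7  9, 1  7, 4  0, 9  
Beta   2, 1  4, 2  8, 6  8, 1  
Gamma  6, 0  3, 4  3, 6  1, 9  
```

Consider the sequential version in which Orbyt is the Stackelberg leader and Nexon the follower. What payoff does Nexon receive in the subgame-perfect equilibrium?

9

Nexon best-responds to each possible Orbyt move:
- Std1: Nexon compares 9, 2, 6 and picks Alpha; Orbyt would get 7.
- Std2: Nexon compares 9, 4, 3 and picks Alpha; Orbyt would get 1.
- Std3: Nexon compares 7, 8, 3 and picks Beta; Orbyt would get 6.
- Std4: Nexon compares 0, 8, 1 and picks Beta; Orbyt would get 1.
Among 7, 1, 6, 1, the best is 7 at Std1. Subgame-perfect outcome: (Alpha, Std1) with payoffs (9, 7).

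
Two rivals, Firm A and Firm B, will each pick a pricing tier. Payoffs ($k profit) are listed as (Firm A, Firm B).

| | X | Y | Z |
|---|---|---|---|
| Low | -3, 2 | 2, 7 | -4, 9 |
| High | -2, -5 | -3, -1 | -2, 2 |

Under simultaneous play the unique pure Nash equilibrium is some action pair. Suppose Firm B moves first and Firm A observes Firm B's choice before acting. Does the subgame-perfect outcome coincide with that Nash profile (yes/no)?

Backward induction with Firm B moving first.
- X → Firm A plays High (best of -3, -2); Firm B gets -5.
- Y → Firm A plays Low (best of 2, -3); Firm B gets 7.
- Z → Firm A plays High (best of -4, -2); Firm B gets 2.
Firm B's induced payoffs are -5, 7, 2, so Firm B commits to Y. Subgame-perfect outcome: (Low, Y) with payoffs (2, 7).
Under simultaneous play:
Firm A's best replies: X→High; Y→Low; Z→High.
Firm B's best replies: Low→Z; High→Z.
The unique mutual best reply is (High, Z), giving (-2, 2).
Sequential outcome (Low, Y) differs from the Nash profile (High, Z).

no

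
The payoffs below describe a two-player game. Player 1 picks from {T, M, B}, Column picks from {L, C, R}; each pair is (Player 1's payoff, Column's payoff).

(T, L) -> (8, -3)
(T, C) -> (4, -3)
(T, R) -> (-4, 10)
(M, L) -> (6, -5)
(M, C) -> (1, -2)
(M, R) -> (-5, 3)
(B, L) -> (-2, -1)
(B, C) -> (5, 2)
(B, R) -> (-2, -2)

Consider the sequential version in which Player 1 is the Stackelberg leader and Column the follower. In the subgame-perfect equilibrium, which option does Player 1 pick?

Solve by backward induction (Player 1 leads).
- T → Column plays R (best of -3, -3, 10); Player 1 gets -4.
- M → Column plays R (best of -5, -2, 3); Player 1 gets -5.
- B → Column plays C (best of -1, 2, -2); Player 1 gets 5.
Player 1's induced payoffs are -4, -5, 5, so Player 1 commits to B. Subgame-perfect outcome: (B, C) with payoffs (5, 2).

B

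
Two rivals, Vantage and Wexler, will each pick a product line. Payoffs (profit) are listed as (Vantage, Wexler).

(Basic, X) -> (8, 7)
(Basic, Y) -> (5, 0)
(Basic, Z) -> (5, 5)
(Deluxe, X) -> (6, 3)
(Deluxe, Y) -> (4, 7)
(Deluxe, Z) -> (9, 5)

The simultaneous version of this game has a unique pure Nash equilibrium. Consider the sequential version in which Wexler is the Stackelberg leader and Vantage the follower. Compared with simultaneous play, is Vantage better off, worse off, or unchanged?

Work backward from Vantage's decision.
- X: Vantage compares 8, 6 and picks Basic; Wexler would get 7.
- Y: Vantage compares 5, 4 and picks Basic; Wexler would get 0.
- Z: Vantage compares 5, 9 and picks Deluxe; Wexler would get 5.
Maximizing over 7, 0, 5, Wexler chooses X. Subgame-perfect outcome: (Basic, X) with payoffs (8, 7).
Under simultaneous play:
Vantage's best replies: X→Basic; Y→Basic; Z→Deluxe.
Wexler's best replies: Basic→X; Deluxe→Y.
Only (Basic, X) has each player best-responding; Nash payoffs (8, 7).
Vantage earns 8 sequentially versus 8 at the Nash outcome: unchanged.

unchanged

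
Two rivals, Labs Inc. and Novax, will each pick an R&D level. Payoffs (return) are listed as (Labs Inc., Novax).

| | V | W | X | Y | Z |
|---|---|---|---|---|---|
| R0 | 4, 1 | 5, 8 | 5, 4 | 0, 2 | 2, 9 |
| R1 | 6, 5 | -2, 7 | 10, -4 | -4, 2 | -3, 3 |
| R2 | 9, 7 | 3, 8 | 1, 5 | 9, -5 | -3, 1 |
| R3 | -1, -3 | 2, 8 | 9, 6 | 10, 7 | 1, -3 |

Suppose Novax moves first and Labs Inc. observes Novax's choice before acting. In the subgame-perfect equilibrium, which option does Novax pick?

Z

Solve by backward induction (Novax leads).
- V: BR = R2, leader payoff 7.
- W: BR = R0, leader payoff 8.
- X: BR = R1, leader payoff -4.
- Y: BR = R3, leader payoff 7.
- Z: BR = R0, leader payoff 9.
Among 7, 8, -4, 7, 9, the best is 9 at Z. Subgame-perfect outcome: (R0, Z) with payoffs (2, 9).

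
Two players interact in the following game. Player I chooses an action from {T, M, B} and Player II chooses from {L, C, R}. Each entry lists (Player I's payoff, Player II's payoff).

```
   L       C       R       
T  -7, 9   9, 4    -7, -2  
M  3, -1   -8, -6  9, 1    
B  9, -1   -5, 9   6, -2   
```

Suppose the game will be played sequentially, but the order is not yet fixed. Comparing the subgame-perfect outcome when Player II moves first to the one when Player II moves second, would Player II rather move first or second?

first

If Player I leads: Player II's best replies are T→L, M→R, B→C; Player I's induced payoffs -7, 9, -5; outcome (M, R), payoffs (9, 1).
If Player II leads: Player I's best replies are L→B, C→T, R→M; Player II's induced payoffs -1, 4, 1; outcome (T, C), payoffs (9, 4).
Player II gets 4 moving first and 1 moving second, so Player II prefers to move first.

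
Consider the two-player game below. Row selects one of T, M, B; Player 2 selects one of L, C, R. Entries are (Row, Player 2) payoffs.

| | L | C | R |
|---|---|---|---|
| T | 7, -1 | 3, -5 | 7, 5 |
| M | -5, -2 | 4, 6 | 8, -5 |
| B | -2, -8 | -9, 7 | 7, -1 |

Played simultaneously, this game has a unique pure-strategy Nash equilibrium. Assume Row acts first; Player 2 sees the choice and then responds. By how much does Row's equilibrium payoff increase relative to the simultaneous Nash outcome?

Solve by backward induction (Row leads).
- T: BR = R, leader payoff 7.
- M: BR = C, leader payoff 4.
- B: BR = C, leader payoff -9.
Row's induced payoffs are 7, 4, -9, so Row commits to T. Subgame-perfect outcome: (T, R) with payoffs (7, 5).
Now find the simultaneous Nash equilibrium.
Row's best replies: L→T; C→M; R→M.
Player 2's best replies: T→R; M→C; B→C.
The unique mutual best reply is (M, C), giving (4, 6).
Row's commitment gain: 7 − 4 = 3.

3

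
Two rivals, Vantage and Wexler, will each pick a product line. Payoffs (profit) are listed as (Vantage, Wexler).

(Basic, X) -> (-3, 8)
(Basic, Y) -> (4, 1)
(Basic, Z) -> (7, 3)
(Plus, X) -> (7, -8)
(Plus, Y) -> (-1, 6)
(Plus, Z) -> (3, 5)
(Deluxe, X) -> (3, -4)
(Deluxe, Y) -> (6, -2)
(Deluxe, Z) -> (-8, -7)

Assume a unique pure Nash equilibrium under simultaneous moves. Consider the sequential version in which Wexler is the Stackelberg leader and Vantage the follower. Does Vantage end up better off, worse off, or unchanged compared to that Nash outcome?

better off

Solve by backward induction (Wexler leads).
- X: BR = Plus, leader payoff -8.
- Y: BR = Deluxe, leader payoff -2.
- Z: BR = Basic, leader payoff 3.
Wexler's induced payoffs are -8, -2, 3, so Wexler commits to Z. Subgame-perfect outcome: (Basic, Z) with payoffs (7, 3).
Under simultaneous play:
Vantage's best replies: X→Plus; Y→Deluxe; Z→Basic.
Wexler's best replies: Basic→X; Plus→Y; Deluxe→Y.
The unique mutual best reply is (Deluxe, Y), giving (6, -2).
Vantage earns 7 sequentially versus 6 at the Nash outcome: better off.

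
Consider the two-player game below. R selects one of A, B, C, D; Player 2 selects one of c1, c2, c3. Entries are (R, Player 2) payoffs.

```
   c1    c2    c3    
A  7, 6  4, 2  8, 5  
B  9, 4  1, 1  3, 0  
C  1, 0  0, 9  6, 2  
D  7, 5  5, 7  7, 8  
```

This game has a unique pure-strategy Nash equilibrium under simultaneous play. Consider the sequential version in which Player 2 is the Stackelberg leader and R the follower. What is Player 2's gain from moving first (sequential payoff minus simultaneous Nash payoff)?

3

R best-responds to each possible Player 2 move:
- c1: R compares 7, 9, 1, 7 and picks B; Player 2 would get 4.
- c2: R compares 4, 1, 0, 5 and picks D; Player 2 would get 7.
- c3: R compares 8, 3, 6, 7 and picks A; Player 2 would get 5.
Maximizing over 4, 7, 5, Player 2 chooses c2. Subgame-perfect outcome: (D, c2) with payoffs (5, 7).
Under simultaneous play:
R's best replies: c1→B; c2→D; c3→A.
Player 2's best replies: A→c1; B→c1; C→c2; D→c3.
The unique mutual best reply is (B, c1), giving (9, 4).
Player 2's commitment gain: 7 − 4 = 3.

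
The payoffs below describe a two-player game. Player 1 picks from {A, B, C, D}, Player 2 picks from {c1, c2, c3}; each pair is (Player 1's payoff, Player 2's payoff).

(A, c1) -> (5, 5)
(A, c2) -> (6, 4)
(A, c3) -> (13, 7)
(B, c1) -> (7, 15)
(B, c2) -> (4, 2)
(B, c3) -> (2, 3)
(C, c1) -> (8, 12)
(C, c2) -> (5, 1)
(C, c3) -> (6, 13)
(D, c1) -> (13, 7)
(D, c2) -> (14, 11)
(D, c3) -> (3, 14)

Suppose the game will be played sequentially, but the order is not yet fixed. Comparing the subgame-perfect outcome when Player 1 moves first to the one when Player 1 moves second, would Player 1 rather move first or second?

second

If Player 1 leads: Player 2's best replies are A→c3, B→c1, C→c3, D→c3; Player 1's induced payoffs 13, 7, 6, 3; outcome (A, c3), payoffs (13, 7).
If Player 2 leads: Player 1's best replies are c1→D, c2→D, c3→A; Player 2's induced payoffs 7, 11, 7; outcome (D, c2), payoffs (14, 11).
Player 1 gets 13 moving first and 14 moving second, so Player 1 prefers to move second.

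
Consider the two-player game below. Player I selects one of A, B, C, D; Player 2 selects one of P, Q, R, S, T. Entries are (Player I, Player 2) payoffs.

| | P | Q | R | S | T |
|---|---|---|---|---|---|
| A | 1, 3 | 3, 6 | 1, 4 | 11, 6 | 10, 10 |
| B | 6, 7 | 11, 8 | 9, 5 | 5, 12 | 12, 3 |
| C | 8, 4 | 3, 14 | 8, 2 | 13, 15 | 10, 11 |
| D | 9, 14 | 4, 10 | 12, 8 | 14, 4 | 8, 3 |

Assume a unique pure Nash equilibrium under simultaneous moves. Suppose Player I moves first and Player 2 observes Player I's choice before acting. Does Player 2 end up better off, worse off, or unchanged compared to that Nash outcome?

Backward induction with Player I moving first.
- A: BR = T, leader payoff 10.
- B: BR = S, leader payoff 5.
- C: BR = S, leader payoff 13.
- D: BR = P, leader payoff 9.
Maximizing over 10, 5, 13, 9, Player I chooses C. Subgame-perfect outcome: (C, S) with payoffs (13, 15).
Now find the simultaneous Nash equilibrium.
Player I's best replies: P→D; Q→B; R→D; S→D; T→B.
Player 2's best replies: A→T; B→S; C→S; D→P.
Only (D, P) has each player best-responding; Nash payoffs (9, 14).
Player 2 earns 15 sequentially versus 14 at the Nash outcome: better off.

better off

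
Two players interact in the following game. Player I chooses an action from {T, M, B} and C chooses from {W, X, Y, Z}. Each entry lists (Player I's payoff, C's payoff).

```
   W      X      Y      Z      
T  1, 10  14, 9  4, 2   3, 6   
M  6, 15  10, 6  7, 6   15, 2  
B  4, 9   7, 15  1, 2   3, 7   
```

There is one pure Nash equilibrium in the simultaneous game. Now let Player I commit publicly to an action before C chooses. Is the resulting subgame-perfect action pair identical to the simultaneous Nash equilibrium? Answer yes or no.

no

Work backward from C's decision.
- T: BR = W, leader payoff 1.
- M: BR = W, leader payoff 6.
- B: BR = X, leader payoff 7.
Among 1, 6, 7, the best is 7 at B. Subgame-perfect outcome: (B, X) with payoffs (7, 15).
Under simultaneous play:
Player I's best replies: W→M; X→T; Y→M; Z→M.
C's best replies: T→W; M→W; B→X.
Only (M, W) has each player best-responding; Nash payoffs (6, 15).
Sequential outcome (B, X) differs from the Nash profile (M, W).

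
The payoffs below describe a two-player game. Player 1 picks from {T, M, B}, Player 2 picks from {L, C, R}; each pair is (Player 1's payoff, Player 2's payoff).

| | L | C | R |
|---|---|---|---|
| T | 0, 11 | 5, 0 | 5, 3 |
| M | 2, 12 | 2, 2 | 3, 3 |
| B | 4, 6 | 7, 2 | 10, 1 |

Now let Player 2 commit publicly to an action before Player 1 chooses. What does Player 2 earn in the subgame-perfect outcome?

6

Backward induction with Player 2 moving first.
- L: Player 1 compares 0, 2, 4 and picks B; Player 2 would get 6.
- C: Player 1 compares 5, 2, 7 and picks B; Player 2 would get 2.
- R: Player 1 compares 5, 3, 10 and picks B; Player 2 would get 1.
Maximizing over 6, 2, 1, Player 2 chooses L. Subgame-perfect outcome: (B, L) with payoffs (4, 6).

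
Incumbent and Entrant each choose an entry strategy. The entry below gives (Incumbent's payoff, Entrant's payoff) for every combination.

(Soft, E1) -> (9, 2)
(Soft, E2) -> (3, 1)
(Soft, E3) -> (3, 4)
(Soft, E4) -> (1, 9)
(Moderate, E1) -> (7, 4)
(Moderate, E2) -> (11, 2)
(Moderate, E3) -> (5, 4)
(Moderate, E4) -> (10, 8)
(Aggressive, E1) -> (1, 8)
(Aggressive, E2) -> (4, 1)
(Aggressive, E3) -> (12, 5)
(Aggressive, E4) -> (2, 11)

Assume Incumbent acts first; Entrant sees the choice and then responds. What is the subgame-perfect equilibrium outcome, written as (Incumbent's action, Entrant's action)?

Solve by backward induction (Incumbent leads).
- Soft: BR = E4, leader payoff 1.
- Moderate: BR = E4, leader payoff 10.
- Aggressive: BR = E4, leader payoff 2.
Maximizing over 1, 10, 2, Incumbent chooses Moderate. Subgame-perfect outcome: (Moderate, E4) with payoffs (10, 8).

(Moderate, E4)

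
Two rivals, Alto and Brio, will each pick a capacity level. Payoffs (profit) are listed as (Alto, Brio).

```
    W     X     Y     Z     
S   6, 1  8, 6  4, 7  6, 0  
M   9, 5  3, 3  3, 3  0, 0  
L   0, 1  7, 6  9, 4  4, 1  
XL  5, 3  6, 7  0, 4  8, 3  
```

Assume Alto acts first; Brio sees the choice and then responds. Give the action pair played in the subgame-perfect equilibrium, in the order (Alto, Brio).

(M, W)

Backward induction with Alto moving first.
- S: BR = Y, leader payoff 4.
- M: BR = W, leader payoff 9.
- L: BR = X, leader payoff 7.
- XL: BR = X, leader payoff 6.
Among 4, 9, 7, 6, the best is 9 at M. Subgame-perfect outcome: (M, W) with payoffs (9, 5).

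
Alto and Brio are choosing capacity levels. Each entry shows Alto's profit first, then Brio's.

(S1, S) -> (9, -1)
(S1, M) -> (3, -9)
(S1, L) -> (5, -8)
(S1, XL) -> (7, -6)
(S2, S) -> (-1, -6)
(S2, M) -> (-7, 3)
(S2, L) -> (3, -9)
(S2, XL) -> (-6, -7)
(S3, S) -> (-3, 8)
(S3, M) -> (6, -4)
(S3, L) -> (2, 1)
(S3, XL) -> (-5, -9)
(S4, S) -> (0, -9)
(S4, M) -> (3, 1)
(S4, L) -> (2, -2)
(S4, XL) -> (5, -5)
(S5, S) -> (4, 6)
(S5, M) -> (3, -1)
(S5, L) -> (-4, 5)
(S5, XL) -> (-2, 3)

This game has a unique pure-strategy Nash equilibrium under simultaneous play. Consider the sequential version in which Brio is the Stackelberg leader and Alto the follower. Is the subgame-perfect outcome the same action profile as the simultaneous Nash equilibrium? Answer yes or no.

Solve by backward induction (Brio leads).
- S → Alto plays S1 (best of 9, -1, -3, 0, 4); Brio gets -1.
- M → Alto plays S3 (best of 3, -7, 6, 3, 3); Brio gets -4.
- L → Alto plays S1 (best of 5, 3, 2, 2, -4); Brio gets -8.
- XL → Alto plays S1 (best of 7, -6, -5, 5, -2); Brio gets -6.
Maximizing over -1, -4, -8, -6, Brio chooses S. Subgame-perfect outcome: (S1, S) with payoffs (9, -1).
Now find the simultaneous Nash equilibrium.
Alto's best replies: S→S1; M→S3; L→S1; XL→S1.
Brio's best replies: S1→S; S2→M; S3→S; S4→M; S5→S.
The unique mutual best reply is (S1, S), giving (9, -1).
Sequential outcome (S1, S) coincides with the Nash profile (S1, S).

yes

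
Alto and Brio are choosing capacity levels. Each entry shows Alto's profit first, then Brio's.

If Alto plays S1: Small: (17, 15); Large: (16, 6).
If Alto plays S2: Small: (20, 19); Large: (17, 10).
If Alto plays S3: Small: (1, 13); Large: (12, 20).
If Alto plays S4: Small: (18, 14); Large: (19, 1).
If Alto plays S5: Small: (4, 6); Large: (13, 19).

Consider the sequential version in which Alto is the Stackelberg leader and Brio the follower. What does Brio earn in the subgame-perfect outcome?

Backward induction with Alto moving first.
- S1: Brio compares 15, 6 and picks Small; Alto would get 17.
- S2: Brio compares 19, 10 and picks Small; Alto would get 20.
- S3: Brio compares 13, 20 and picks Large; Alto would get 12.
- S4: Brio compares 14, 1 and picks Small; Alto would get 18.
- S5: Brio compares 6, 19 and picks Large; Alto would get 13.
Among 17, 20, 12, 18, 13, the best is 20 at S2. Subgame-perfect outcome: (S2, Small) with payoffs (20, 19).

19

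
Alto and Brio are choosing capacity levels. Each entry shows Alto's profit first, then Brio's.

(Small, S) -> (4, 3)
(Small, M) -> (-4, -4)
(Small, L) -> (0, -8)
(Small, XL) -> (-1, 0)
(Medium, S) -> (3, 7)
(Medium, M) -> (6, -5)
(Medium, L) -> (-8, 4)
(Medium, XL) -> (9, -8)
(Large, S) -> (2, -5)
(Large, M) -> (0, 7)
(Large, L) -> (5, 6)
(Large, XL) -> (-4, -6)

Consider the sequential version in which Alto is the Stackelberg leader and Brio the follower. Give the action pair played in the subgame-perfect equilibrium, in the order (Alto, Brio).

Solve by backward induction (Alto leads).
- Small → Brio plays S (best of 3, -4, -8, 0); Alto gets 4.
- Medium → Brio plays S (best of 7, -5, 4, -8); Alto gets 3.
- Large → Brio plays M (best of -5, 7, 6, -6); Alto gets 0.
Alto's induced payoffs are 4, 3, 0, so Alto commits to Small. Subgame-perfect outcome: (Small, S) with payoffs (4, 3).

(Small, S)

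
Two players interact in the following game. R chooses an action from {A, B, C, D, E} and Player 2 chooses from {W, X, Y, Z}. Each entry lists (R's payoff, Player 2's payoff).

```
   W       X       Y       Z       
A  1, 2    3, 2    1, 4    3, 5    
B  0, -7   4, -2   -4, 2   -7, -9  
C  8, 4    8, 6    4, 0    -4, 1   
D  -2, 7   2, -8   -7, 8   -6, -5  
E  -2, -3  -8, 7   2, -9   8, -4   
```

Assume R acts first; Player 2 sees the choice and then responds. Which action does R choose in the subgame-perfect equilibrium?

Work backward from Player 2's decision.
- A: BR = Z, leader payoff 3.
- B: BR = Y, leader payoff -4.
- C: BR = X, leader payoff 8.
- D: BR = Y, leader payoff -7.
- E: BR = X, leader payoff -8.
Maximizing over 3, -4, 8, -7, -8, R chooses C. Subgame-perfect outcome: (C, X) with payoffs (8, 6).

C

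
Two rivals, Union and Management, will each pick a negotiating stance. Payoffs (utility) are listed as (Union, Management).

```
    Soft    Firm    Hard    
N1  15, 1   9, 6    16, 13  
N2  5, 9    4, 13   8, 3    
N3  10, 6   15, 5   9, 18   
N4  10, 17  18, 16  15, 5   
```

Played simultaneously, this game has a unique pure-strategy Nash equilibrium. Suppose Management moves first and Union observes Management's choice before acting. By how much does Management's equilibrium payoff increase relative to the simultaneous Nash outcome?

Backward induction with Management moving first.
- Soft: BR = N1, leader payoff 1.
- Firm: BR = N4, leader payoff 16.
- Hard: BR = N1, leader payoff 13.
Management's induced payoffs are 1, 16, 13, so Management commits to Firm. Subgame-perfect outcome: (N4, Firm) with payoffs (18, 16).
For the simultaneous game, intersect best replies.
Union's best replies: Soft→N1; Firm→N4; Hard→N1.
Management's best replies: N1→Hard; N2→Firm; N3→Hard; N4→Soft.
Only (N1, Hard) has each player best-responding; Nash payoffs (16, 13).
Management's commitment gain: 16 − 13 = 3.

3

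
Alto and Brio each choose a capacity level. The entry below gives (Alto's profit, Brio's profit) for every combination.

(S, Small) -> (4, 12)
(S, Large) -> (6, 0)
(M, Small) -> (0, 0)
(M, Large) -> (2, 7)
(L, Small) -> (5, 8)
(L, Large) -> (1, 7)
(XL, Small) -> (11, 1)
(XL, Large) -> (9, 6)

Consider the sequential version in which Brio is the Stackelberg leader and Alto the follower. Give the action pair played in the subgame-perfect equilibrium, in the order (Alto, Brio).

(XL, Large)

Work backward from Alto's decision.
- Small: BR = XL, leader payoff 1.
- Large: BR = XL, leader payoff 6.
Among 1, 6, the best is 6 at Large. Subgame-perfect outcome: (XL, Large) with payoffs (9, 6).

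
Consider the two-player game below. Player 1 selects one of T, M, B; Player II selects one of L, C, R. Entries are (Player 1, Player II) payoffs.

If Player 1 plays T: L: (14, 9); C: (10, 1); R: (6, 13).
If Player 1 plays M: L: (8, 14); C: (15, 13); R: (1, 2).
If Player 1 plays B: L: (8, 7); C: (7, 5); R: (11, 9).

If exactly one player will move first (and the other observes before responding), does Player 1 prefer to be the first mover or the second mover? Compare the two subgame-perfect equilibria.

If Player 1 leads: Player II's best replies are T→R, M→L, B→R; Player 1's induced payoffs 6, 8, 11; outcome (B, R), payoffs (11, 9).
If Player II leads: Player 1's best replies are L→T, C→M, R→B; Player II's induced payoffs 9, 13, 9; outcome (M, C), payoffs (15, 13).
Player 1 gets 11 moving first and 15 moving second, so Player 1 prefers to move second.

second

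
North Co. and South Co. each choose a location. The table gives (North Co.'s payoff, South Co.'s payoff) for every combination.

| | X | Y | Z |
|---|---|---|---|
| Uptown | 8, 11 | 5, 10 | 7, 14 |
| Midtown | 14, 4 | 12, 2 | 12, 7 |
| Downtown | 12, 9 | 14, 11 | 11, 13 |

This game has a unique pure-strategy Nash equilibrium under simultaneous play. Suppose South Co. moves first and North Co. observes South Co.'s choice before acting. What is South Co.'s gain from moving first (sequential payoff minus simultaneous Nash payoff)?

North Co. best-responds to each possible South Co. move:
- X: North Co. compares 8, 14, 12 and picks Midtown; South Co. would get 4.
- Y: North Co. compares 5, 12, 14 and picks Downtown; South Co. would get 11.
- Z: North Co. compares 7, 12, 11 and picks Midtown; South Co. would get 7.
Among 4, 11, 7, the best is 11 at Y. Subgame-perfect outcome: (Downtown, Y) with payoffs (14, 11).
Under simultaneous play:
North Co.'s best replies: X→Midtown; Y→Downtown; Z→Midtown.
South Co.'s best replies: Uptown→Z; Midtown→Z; Downtown→Z.
Only (Midtown, Z) has each player best-responding; Nash payoffs (12, 7).
South Co.'s commitment gain: 11 − 7 = 4.

4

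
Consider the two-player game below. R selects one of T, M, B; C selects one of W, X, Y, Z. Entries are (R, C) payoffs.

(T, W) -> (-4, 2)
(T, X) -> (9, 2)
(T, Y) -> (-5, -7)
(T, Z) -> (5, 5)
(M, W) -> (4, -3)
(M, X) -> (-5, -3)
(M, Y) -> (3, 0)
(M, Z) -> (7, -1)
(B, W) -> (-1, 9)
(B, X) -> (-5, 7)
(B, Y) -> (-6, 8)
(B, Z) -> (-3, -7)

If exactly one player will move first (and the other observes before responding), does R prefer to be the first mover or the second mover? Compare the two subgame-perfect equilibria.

If R leads: C's best replies are T→Z, M→Y, B→W; R's induced payoffs 5, 3, -1; outcome (T, Z), payoffs (5, 5).
If C leads: R's best replies are W→M, X→T, Y→M, Z→M; C's induced payoffs -3, 2, 0, -1; outcome (T, X), payoffs (9, 2).
R gets 5 moving first and 9 moving second, so R prefers to move second.

second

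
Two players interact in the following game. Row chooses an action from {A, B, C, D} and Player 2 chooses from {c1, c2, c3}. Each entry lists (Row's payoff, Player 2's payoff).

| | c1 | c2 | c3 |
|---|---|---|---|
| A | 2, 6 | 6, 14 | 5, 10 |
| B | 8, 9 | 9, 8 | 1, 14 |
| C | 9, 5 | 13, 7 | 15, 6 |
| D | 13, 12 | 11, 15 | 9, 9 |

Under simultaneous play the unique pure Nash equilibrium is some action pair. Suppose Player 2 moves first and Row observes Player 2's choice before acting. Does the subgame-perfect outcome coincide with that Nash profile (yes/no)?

no

Row best-responds to each possible Player 2 move:
- c1: BR = D, leader payoff 12.
- c2: BR = C, leader payoff 7.
- c3: BR = C, leader payoff 6.
Maximizing over 12, 7, 6, Player 2 chooses c1. Subgame-perfect outcome: (D, c1) with payoffs (13, 12).
For the simultaneous game, intersect best replies.
Row's best replies: c1→D; c2→C; c3→C.
Player 2's best replies: A→c2; B→c3; C→c2; D→c2.
The unique mutual best reply is (C, c2), giving (13, 7).
Sequential outcome (D, c1) differs from the Nash profile (C, c2).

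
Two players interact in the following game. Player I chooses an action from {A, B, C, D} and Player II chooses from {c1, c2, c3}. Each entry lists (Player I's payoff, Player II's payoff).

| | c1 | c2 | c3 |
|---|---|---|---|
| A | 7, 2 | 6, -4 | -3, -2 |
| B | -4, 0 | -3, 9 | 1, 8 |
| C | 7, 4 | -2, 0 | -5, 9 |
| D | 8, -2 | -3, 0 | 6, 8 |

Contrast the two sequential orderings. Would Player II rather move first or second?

If Player I leads: Player II's best replies are A→c1, B→c2, C→c3, D→c3; Player I's induced payoffs 7, -3, -5, 6; outcome (A, c1), payoffs (7, 2).
If Player II leads: Player I's best replies are c1→D, c2→A, c3→D; Player II's induced payoffs -2, -4, 8; outcome (D, c3), payoffs (6, 8).
Player II gets 8 moving first and 2 moving second, so Player II prefers to move first.

first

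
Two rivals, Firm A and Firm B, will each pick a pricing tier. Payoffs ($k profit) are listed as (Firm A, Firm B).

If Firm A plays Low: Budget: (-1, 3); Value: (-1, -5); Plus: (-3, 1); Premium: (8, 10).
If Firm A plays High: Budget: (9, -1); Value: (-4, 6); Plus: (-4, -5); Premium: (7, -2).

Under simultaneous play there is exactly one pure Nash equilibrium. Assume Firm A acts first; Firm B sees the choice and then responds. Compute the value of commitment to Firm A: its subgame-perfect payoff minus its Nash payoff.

Firm B best-responds to each possible Firm A move:
- Low: Firm B compares 3, -5, 1, 10 and picks Premium; Firm A would get 8.
- High: Firm B compares -1, 6, -5, -2 and picks Value; Firm A would get -4.
Firm A's induced payoffs are 8, -4, so Firm A commits to Low. Subgame-perfect outcome: (Low, Premium) with payoffs (8, 10).
For the simultaneous game, intersect best replies.
Firm A's best replies: Budget→High; Value→Low; Plus→Low; Premium→Low.
Firm B's best replies: Low→Premium; High→Value.
The unique mutual best reply is (Low, Premium), giving (8, 10).
Firm A's commitment gain: 8 − 8 = 0.

0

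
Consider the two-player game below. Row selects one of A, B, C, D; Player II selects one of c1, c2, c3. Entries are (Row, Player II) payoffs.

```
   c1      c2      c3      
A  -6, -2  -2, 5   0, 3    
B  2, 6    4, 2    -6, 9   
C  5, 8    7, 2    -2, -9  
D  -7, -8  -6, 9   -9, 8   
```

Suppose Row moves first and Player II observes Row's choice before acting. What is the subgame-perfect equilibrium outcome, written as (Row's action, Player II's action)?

(C, c1)

Solve by backward induction (Row leads).
- A → Player II plays c2 (best of -2, 5, 3); Row gets -2.
- B → Player II plays c3 (best of 6, 2, 9); Row gets -6.
- C → Player II plays c1 (best of 8, 2, -9); Row gets 5.
- D → Player II plays c2 (best of -8, 9, 8); Row gets -6.
Row's induced payoffs are -2, -6, 5, -6, so Row commits to C. Subgame-perfect outcome: (C, c1) with payoffs (5, 8).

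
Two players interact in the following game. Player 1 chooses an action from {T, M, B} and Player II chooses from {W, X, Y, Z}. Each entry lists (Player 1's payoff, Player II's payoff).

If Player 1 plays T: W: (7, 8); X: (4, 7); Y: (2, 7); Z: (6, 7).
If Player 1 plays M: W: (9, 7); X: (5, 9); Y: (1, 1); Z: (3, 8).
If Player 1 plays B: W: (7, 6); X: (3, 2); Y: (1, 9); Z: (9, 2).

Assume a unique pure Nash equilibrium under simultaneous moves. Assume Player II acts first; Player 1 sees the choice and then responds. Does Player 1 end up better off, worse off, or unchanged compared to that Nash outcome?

Player 1 best-responds to each possible Player II move:
- W → Player 1 plays M (best of 7, 9, 7); Player II gets 7.
- X → Player 1 plays M (best of 4, 5, 3); Player II gets 9.
- Y → Player 1 plays T (best of 2, 1, 1); Player II gets 7.
- Z → Player 1 plays B (best of 6, 3, 9); Player II gets 2.
Player II's induced payoffs are 7, 9, 7, 2, so Player II commits to X. Subgame-perfect outcome: (M, X) with payoffs (5, 9).
Under simultaneous play:
Player 1's best replies: W→M; X→M; Y→T; Z→B.
Player II's best replies: T→W; M→X; B→Y.
Only (M, X) has each player best-responding; Nash payoffs (5, 9).
Player 1 earns 5 sequentially versus 5 at the Nash outcome: unchanged.

unchanged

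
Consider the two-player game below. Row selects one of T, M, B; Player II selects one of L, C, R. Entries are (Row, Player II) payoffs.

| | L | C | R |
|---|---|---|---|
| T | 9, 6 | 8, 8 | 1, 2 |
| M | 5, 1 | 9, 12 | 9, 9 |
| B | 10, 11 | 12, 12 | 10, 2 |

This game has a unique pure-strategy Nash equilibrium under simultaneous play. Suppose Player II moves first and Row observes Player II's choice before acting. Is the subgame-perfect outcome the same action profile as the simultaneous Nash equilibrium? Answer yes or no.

yes

Solve by backward induction (Player II leads).
- L: BR = B, leader payoff 11.
- C: BR = B, leader payoff 12.
- R: BR = B, leader payoff 2.
Among 11, 12, 2, the best is 12 at C. Subgame-perfect outcome: (B, C) with payoffs (12, 12).
Under simultaneous play:
Row's best replies: L→B; C→B; R→B.
Player II's best replies: T→C; M→C; B→C.
The unique mutual best reply is (B, C), giving (12, 12).
Sequential outcome (B, C) coincides with the Nash profile (B, C).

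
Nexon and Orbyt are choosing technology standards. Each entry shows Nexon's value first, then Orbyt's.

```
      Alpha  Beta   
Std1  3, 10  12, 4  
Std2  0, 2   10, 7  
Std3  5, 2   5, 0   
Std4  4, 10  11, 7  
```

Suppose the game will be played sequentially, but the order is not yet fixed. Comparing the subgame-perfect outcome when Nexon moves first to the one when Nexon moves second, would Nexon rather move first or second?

If Nexon leads: Orbyt's best replies are Std1→Alpha, Std2→Beta, Std3→Alpha, Std4→Alpha; Nexon's induced payoffs 3, 10, 5, 4; outcome (Std2, Beta), payoffs (10, 7).
If Orbyt leads: Nexon's best replies are Alpha→Std3, Beta→Std1; Orbyt's induced payoffs 2, 4; outcome (Std1, Beta), payoffs (12, 4).
Nexon gets 10 moving first and 12 moving second, so Nexon prefers to move second.

second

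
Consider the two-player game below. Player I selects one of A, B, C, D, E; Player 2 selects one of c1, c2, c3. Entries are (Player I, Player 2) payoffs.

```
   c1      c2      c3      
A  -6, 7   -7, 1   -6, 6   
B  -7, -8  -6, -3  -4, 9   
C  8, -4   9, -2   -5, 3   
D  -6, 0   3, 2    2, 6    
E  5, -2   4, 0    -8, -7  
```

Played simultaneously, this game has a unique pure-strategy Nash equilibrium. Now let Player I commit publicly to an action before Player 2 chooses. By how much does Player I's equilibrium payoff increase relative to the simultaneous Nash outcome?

Backward induction with Player I moving first.
- A: BR = c1, leader payoff -6.
- B: BR = c3, leader payoff -4.
- C: BR = c3, leader payoff -5.
- D: BR = c3, leader payoff 2.
- E: BR = c2, leader payoff 4.
Among -6, -4, -5, 2, 4, the best is 4 at E. Subgame-perfect outcome: (E, c2) with payoffs (4, 0).
Now find the simultaneous Nash equilibrium.
Player I's best replies: c1→C; c2→C; c3→D.
Player 2's best replies: A→c1; B→c3; C→c3; D→c3; E→c2.
The unique mutual best reply is (D, c3), giving (2, 6).
Player I's commitment gain: 4 − 2 = 2.

2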